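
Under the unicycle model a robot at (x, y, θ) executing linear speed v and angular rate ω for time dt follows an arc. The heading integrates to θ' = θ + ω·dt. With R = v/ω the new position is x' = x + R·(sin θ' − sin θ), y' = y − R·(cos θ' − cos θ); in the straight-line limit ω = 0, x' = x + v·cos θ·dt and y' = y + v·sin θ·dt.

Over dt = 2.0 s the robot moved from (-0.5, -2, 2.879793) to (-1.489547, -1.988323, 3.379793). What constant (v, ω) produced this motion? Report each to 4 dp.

v = 0.5000, ω = 0.2500

Δθ = 3.379793 − 2.879793 = 0.500000
ω = Δθ/dt = 0.500000/2.0 = 0.2500
R = Δx/(sin θ' − sin θ) = 2.0000
v = R·ω = 2.0000·0.2500 = 0.5000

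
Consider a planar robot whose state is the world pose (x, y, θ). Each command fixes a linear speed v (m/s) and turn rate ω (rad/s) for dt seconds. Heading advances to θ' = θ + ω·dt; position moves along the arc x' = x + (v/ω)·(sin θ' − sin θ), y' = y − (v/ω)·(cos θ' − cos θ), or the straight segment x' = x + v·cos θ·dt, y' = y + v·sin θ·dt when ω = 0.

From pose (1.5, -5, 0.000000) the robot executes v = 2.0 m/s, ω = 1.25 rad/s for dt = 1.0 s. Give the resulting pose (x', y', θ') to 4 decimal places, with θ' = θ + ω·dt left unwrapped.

(3.0184, -3.9045, 1.2500)

θ' = 0.0000 + 1.25·1.0 = 1.2500
R = v/ω = 2.0/1.25 = 1.6000
x' = 1.5 + 1.6000·(sin 1.2500 − sin 0.0000) = 3.0184
y' = -5 − 1.6000·(cos 1.2500 − cos 0.0000) = -3.9045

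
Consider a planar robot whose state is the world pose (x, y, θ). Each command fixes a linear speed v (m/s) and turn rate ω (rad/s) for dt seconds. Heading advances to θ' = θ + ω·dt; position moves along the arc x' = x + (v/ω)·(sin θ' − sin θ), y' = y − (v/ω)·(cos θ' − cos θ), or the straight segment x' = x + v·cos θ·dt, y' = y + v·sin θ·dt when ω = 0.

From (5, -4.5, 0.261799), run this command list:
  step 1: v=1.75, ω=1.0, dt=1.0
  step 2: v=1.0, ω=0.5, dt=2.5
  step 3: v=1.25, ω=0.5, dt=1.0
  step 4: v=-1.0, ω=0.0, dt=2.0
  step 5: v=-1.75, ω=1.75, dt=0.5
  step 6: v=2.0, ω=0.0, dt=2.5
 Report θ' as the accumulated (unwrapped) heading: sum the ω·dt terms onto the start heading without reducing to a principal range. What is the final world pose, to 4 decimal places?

(3.4540, -4.0515, 3.8868)

step 1: θ'=1.2618 (R=1.7500) → pose (6.2142, -3.3418, 1.2618)
step 2: θ'=2.5118 (R=2.0000) → pose (5.4869, -1.1173, 2.5118)
step 3: θ'=3.0118 (R=2.5000) → pose (4.3380, -0.6587, 3.0118)
step 4: θ'=3.0118 (straight) → pose (6.3212, -0.9176, 3.0118)
step 5: θ'=3.8868 (R=-1.0000) → pose (7.1287, -0.6609, 3.8868)
step 6: θ'=3.8868 (straight) → pose (3.4540, -4.0515, 3.8868)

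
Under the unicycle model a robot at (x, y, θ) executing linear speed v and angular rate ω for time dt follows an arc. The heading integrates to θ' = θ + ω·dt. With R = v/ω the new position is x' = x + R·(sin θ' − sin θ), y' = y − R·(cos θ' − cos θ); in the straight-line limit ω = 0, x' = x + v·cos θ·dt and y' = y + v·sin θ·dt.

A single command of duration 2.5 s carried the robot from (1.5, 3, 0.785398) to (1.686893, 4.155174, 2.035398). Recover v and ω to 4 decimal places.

v = 0.5000, ω = 0.5000

Δθ = 2.035398 − 0.785398 = 1.250000
ω = Δθ/dt = 1.250000/2.5 = 0.5000
R = −Δy/(cos θ' − cos θ) = 1.0000
v = R·ω = 1.0000·0.5000 = 0.5000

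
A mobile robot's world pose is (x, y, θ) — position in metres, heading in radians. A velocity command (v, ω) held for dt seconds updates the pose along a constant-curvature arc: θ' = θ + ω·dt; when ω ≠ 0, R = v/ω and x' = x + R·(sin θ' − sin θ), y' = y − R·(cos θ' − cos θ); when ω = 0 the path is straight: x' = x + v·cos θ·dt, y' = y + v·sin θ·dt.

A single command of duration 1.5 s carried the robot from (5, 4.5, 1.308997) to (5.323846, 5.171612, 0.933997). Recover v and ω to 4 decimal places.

v = 0.5000, ω = -0.2500

Δθ = 0.933997 − 1.308997 = -0.375000
ω = Δθ/dt = -0.375000/1.5 = -0.2500
R = −Δy/(cos θ' − cos θ) = -2.0000
v = R·ω = -2.0000·-0.2500 = 0.5000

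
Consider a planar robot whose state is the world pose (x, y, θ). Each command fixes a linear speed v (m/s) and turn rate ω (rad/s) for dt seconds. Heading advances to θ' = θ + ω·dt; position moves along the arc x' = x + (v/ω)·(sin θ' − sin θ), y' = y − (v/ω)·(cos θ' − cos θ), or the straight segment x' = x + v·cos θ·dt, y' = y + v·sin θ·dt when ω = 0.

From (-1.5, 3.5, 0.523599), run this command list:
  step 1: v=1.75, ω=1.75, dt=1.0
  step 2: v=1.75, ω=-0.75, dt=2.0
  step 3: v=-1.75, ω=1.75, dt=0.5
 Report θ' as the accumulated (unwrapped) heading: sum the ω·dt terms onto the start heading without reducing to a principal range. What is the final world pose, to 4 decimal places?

(-1.3851, 7.3967, 1.6486)

step 1: θ'=2.2736 (R=1.0000) → pose (-1.2370, 5.0124, 2.2736)
step 2: θ'=0.7736 (R=-2.3333) → pose (-1.0869, 8.1898, 0.7736)
step 3: θ'=1.6486 (R=-1.0000) → pose (-1.3851, 7.3967, 1.6486)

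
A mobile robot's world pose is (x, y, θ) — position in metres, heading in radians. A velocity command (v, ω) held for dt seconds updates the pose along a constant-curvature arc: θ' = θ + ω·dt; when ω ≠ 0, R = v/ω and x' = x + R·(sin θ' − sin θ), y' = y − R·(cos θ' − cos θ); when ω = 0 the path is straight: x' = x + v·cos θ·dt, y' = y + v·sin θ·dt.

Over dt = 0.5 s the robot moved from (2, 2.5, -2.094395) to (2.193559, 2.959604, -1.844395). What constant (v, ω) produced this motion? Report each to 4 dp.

v = -1.0000, ω = 0.5000

Δθ = -1.844395 − -2.094395 = 0.250000
ω = Δθ/dt = 0.250000/0.5 = 0.5000
R = −Δy/(cos θ' − cos θ) = -2.0000
v = R·ω = -2.0000·0.5000 = -1.0000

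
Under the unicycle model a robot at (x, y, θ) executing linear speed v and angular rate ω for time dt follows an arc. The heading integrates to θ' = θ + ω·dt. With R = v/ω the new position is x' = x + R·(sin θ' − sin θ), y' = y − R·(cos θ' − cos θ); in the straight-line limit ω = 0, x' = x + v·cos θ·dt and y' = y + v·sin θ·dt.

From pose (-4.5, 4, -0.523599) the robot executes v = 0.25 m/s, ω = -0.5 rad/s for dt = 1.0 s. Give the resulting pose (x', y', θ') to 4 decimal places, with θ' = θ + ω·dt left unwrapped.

(-4.3230, 3.8271, -1.0236)

θ' = -0.5236 + -0.5·1.0 = -1.0236
R = v/ω = 0.25/-0.5 = -0.5000
x' = -4.5 + -0.5000·(sin -1.0236 − sin -0.5236) = -4.3230
y' = 4 − -0.5000·(cos -1.0236 − cos -0.5236) = 3.8271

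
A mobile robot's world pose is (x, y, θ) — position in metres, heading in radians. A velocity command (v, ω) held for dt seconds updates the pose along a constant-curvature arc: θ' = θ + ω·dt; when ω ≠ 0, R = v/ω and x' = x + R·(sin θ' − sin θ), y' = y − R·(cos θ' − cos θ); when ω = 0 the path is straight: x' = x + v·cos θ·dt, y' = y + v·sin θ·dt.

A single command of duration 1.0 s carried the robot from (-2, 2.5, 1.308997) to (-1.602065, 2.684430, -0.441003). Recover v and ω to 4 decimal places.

v = 0.5000, ω = -1.7500

Δθ = -0.441003 − 1.308997 = -1.750000
ω = Δθ/dt = -1.750000/1.0 = -1.7500
R = Δx/(sin θ' − sin θ) = -0.2857
v = R·ω = -0.2857·-1.7500 = 0.5000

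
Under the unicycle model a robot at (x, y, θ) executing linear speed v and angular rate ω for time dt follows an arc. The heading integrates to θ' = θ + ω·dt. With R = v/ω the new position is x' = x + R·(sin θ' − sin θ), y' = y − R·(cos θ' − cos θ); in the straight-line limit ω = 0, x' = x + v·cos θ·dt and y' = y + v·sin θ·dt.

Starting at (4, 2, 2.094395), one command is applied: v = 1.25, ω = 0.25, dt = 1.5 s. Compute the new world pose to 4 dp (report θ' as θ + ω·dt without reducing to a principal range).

θ' = 2.0944 + 0.25·1.5 = 2.4694
R = v/ω = 1.25/0.25 = 5.0000
x' = 4 + 5.0000·(sin 2.4694 − sin 2.0944) = 2.7834
y' = 2 − 5.0000·(cos 2.4694 − cos 2.0944) = 3.4123

(2.7834, 3.4123, 2.4694)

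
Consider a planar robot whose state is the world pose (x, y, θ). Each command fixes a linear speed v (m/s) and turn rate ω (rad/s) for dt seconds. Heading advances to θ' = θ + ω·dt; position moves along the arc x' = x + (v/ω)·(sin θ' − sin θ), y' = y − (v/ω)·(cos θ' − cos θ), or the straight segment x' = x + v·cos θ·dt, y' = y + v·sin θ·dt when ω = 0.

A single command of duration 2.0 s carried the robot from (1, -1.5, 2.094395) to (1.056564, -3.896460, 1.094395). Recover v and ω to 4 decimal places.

Δθ = 1.094395 − 2.094395 = -1.000000
ω = Δθ/dt = -1.000000/2.0 = -0.5000
R = −Δy/(cos θ' − cos θ) = 2.5000
v = R·ω = 2.5000·-0.5000 = -1.2500

v = -1.2500, ω = -0.5000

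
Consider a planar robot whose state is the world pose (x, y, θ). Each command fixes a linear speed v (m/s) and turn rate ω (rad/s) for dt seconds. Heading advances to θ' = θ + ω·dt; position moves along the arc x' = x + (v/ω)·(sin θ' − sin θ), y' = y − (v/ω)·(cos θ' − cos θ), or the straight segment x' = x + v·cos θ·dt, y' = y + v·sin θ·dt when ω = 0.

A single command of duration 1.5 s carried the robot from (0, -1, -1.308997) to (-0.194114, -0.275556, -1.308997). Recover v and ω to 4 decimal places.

Δθ = -1.308997 − -1.308997 = 0.000000
ω = Δθ/dt = 0.000000/1.5 = 0.0000
ω = 0 → v = (Δx·cos θ + Δy·sin θ)/dt = -0.5000

v = -0.5000, ω = 0.0000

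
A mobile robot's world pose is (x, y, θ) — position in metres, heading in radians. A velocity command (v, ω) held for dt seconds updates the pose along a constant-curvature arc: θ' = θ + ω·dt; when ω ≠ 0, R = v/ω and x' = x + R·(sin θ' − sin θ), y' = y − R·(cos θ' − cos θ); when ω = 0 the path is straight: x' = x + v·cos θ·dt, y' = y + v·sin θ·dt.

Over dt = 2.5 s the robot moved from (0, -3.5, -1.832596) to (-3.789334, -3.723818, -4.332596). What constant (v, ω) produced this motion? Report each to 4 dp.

Δθ = -4.332596 − -1.832596 = -2.500000
ω = Δθ/dt = -2.500000/2.5 = -1.0000
R = Δx/(sin θ' − sin θ) = -2.0000
v = R·ω = -2.0000·-1.0000 = 2.0000

v = 2.0000, ω = -1.0000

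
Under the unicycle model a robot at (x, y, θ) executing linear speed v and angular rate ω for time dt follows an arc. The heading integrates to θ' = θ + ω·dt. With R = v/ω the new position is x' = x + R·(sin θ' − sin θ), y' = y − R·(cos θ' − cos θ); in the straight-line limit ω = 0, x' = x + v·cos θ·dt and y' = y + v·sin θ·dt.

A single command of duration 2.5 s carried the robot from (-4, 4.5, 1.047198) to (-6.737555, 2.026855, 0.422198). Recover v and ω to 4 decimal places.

v = -1.5000, ω = -0.2500

Δθ = 0.422198 − 1.047198 = -0.625000
ω = Δθ/dt = -0.625000/2.5 = -0.2500
R = Δx/(sin θ' − sin θ) = 6.0000
v = R·ω = 6.0000·-0.2500 = -1.5000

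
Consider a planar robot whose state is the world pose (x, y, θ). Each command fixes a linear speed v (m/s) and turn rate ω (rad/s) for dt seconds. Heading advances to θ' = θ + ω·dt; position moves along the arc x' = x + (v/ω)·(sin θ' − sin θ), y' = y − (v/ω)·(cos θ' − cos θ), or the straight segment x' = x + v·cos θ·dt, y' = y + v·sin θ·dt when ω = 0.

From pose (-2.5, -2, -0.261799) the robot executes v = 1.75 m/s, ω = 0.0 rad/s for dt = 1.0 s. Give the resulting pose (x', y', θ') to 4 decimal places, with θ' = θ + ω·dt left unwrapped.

(-0.8096, -2.4529, -0.2618)

θ' = -0.2618 + 0.0·1.0 = -0.2618
ω = 0 → straight: x' = -2.5 + 1.75·cos(-0.2618)·1.0 = -0.8096
y' = -2 + 1.75·sin(-0.2618)·1.0 = -2.4529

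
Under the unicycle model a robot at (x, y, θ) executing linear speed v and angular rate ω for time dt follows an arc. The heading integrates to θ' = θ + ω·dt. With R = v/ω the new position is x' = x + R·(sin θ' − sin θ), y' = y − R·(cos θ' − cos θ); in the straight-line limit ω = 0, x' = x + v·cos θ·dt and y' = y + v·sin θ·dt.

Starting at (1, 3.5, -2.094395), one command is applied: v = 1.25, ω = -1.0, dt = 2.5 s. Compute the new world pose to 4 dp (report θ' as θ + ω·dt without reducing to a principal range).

θ' = -2.0944 + -1.0·2.5 = -4.5944
R = v/ω = 1.25/-1.0 = -1.2500
x' = 1 + -1.2500·(sin -4.5944 − sin -2.0944) = -1.3238
y' = 3.5 − -1.2500·(cos -4.5944 − cos -2.0944) = 3.9778

(-1.3238, 3.9778, -4.5944)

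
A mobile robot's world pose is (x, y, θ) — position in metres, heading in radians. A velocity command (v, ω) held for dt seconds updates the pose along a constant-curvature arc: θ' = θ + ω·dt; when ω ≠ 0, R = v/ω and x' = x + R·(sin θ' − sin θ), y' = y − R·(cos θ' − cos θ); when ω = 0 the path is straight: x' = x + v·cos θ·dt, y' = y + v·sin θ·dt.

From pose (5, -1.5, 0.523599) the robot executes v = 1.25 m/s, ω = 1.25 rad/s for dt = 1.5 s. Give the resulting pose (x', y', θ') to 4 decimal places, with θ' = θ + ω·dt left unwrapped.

(5.1765, 0.1025, 2.3986)

θ' = 0.5236 + 1.25·1.5 = 2.3986
R = v/ω = 1.25/1.25 = 1.0000
x' = 5 + 1.0000·(sin 2.3986 − sin 0.5236) = 5.1765
y' = -1.5 − 1.0000·(cos 2.3986 − cos 0.5236) = 0.1025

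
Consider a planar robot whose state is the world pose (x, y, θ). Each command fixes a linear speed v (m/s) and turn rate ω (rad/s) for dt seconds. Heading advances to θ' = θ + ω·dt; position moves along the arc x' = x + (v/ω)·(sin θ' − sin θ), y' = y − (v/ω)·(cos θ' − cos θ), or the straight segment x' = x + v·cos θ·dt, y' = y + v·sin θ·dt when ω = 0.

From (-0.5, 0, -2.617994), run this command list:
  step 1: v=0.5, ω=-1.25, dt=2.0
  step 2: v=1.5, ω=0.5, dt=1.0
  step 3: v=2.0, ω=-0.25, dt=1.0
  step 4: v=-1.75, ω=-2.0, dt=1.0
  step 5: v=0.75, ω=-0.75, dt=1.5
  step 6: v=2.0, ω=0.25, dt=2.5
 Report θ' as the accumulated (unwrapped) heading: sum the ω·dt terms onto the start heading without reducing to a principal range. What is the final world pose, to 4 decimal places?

(-0.8365, -2.4470, -7.3680)

step 1: θ'=-5.1180 (R=-0.4000) → pose (-1.0675, 0.5042, -5.1180)
step 2: θ'=-4.6180 (R=3.0000) → pose (-0.8375, 1.9707, -4.6180)
step 3: θ'=-4.8680 (R=-8.0000) → pose (-0.7765, 3.9646, -4.8680)
step 4: θ'=-6.8680 (R=0.8750) → pose (-2.1239, 3.3706, -6.8680)
step 5: θ'=-7.9930 (R=-1.0000) → pose (-1.6856, 2.3982, -7.9930)
step 6: θ'=-7.3680 (R=8.0000) → pose (-0.8365, -2.4470, -7.3680)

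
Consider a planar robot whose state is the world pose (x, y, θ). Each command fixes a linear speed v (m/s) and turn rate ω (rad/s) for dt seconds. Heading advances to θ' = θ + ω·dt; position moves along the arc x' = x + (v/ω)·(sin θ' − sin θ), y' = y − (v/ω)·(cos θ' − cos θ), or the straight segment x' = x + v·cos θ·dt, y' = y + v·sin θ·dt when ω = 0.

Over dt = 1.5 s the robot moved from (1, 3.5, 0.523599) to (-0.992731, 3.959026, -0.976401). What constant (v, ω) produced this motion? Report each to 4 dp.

v = -1.5000, ω = -1.0000

Δθ = -0.976401 − 0.523599 = -1.500000
ω = Δθ/dt = -1.500000/1.5 = -1.0000
R = Δx/(sin θ' − sin θ) = 1.5000
v = R·ω = 1.5000·-1.0000 = -1.5000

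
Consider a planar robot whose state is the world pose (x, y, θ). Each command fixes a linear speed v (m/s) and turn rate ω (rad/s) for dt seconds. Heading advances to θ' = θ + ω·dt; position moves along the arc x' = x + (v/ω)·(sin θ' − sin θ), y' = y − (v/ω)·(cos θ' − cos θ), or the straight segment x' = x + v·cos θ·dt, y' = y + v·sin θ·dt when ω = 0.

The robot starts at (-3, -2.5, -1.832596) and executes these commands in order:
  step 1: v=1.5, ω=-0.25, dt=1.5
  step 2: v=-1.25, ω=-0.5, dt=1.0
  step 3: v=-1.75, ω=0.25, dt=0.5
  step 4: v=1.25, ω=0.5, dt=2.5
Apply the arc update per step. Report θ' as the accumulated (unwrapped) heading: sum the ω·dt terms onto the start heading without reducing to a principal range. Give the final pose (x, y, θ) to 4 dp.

(-3.3475, -6.0260, -1.3326)

step 1: θ'=-2.2076 (R=-6.0000) → pose (-3.9715, -4.5148, -2.2076)
step 2: θ'=-2.7076 (R=2.5000) → pose (-3.0128, -3.7332, -2.7076)
step 3: θ'=-2.5826 (R=-7.0000) → pose (-2.2439, -3.3166, -2.5826)
step 4: θ'=-1.3326 (R=2.5000) → pose (-3.3475, -6.0260, -1.3326)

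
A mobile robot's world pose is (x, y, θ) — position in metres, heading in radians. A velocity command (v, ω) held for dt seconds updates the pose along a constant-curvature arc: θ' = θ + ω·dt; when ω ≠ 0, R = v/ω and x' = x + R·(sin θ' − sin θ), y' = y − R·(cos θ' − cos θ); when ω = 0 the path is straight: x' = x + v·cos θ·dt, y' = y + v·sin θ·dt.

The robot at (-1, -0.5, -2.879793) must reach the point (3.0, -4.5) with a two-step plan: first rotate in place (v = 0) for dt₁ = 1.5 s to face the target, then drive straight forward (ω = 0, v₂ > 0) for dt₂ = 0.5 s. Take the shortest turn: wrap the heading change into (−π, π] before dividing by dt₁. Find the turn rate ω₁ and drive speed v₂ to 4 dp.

heading to target = atan2(-4.5−-0.5, 3−-1) = -0.7854
Δθ = wrap(-0.7854 − -2.8798) = 2.0944; ω₁ = Δθ/dt₁ = 1.3963
distance = √((3−-1)² + (-4.5−-0.5)²) = 5.6569; v₂ = distance/dt₂ = 11.3137

ω₁ = 1.3963, v₂ = 11.3137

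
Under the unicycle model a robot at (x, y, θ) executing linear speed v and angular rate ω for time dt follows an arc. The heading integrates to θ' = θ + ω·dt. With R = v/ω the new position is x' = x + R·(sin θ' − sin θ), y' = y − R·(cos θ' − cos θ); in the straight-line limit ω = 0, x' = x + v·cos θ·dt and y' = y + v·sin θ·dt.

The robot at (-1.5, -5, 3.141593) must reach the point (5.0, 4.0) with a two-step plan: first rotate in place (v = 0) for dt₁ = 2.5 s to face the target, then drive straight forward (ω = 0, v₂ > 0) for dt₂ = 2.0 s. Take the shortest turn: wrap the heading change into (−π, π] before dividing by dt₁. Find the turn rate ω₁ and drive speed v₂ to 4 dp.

heading to target = atan2(4−-5, 5−-1.5) = 0.9453
Δθ = wrap(0.9453 − 3.1416) = -2.1963; ω₁ = Δθ/dt₁ = -0.8785
distance = √((5−-1.5)² + (4−-5)²) = 11.1018; v₂ = distance/dt₂ = 5.5509

ω₁ = -0.8785, v₂ = 5.5509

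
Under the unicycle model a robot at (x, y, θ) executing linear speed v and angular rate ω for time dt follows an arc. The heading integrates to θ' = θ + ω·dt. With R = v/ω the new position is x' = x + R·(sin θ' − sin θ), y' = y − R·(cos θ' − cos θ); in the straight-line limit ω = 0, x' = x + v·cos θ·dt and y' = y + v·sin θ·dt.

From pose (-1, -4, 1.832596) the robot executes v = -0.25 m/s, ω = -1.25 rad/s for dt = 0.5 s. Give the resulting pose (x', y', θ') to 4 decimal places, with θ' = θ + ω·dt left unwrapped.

(-1.0062, -4.1228, 1.2076)

θ' = 1.8326 + -1.25·0.5 = 1.2076
R = v/ω = -0.25/-1.25 = 0.2000
x' = -1 + 0.2000·(sin 1.2076 − sin 1.8326) = -1.0062
y' = -4 − 0.2000·(cos 1.2076 − cos 1.8326) = -4.1228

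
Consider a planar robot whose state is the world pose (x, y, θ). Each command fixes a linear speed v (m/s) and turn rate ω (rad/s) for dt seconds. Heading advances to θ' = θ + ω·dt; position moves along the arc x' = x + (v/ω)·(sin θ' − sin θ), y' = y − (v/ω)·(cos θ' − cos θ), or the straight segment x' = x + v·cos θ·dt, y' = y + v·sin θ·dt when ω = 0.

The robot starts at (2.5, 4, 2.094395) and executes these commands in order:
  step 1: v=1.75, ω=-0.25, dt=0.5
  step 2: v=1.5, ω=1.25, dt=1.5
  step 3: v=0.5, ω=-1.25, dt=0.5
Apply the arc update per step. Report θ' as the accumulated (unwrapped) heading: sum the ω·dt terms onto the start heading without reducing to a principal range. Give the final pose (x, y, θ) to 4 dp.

step 1: θ'=1.9694 (R=-7.0000) → pose (2.1109, 4.7831, 1.9694)
step 2: θ'=3.8444 (R=1.2000) → pose (0.2294, 5.2330, 3.8444)
step 3: θ'=3.2194 (R=-0.4000) → pose (0.0019, 5.1394, 3.2194)

(0.0019, 5.1394, 3.2194)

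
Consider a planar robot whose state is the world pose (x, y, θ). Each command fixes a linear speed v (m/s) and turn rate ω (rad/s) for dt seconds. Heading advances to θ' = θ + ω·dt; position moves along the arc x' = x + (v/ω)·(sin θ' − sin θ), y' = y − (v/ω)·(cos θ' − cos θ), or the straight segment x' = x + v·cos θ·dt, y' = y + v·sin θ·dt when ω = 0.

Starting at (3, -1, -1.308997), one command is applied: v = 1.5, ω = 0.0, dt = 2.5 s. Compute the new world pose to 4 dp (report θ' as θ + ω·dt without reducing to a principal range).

(3.9706, -4.6222, -1.3090)

θ' = -1.3090 + 0.0·2.5 = -1.3090
ω = 0 → straight: x' = 3 + 1.5·cos(-1.3090)·2.5 = 3.9706
y' = -1 + 1.5·sin(-1.3090)·2.5 = -4.6222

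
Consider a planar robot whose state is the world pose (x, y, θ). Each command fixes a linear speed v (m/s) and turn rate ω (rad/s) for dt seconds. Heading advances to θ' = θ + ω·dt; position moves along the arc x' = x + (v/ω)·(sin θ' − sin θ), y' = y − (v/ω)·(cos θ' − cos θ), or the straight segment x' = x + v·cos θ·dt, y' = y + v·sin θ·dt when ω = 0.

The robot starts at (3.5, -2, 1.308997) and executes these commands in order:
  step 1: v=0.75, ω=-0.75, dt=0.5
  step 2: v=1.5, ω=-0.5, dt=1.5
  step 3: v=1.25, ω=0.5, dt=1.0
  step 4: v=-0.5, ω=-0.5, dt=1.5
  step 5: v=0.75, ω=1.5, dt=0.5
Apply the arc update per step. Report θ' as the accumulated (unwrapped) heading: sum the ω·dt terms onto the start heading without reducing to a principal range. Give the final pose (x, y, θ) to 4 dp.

step 1: θ'=0.9340 (R=-1.0000) → pose (3.6619, -1.6642, 0.9340)
step 2: θ'=0.1840 (R=-3.0000) → pose (5.5251, -0.4987, 0.1840)
step 3: θ'=0.6840 (R=2.5000) → pose (6.6474, 0.0215, 0.6840)
step 4: θ'=-0.0660 (R=1.0000) → pose (5.9495, -0.2013, -0.0660)
step 5: θ'=0.6840 (R=0.5000) → pose (6.2985, -0.0899, 0.6840)

(6.2985, -0.0899, 0.6840)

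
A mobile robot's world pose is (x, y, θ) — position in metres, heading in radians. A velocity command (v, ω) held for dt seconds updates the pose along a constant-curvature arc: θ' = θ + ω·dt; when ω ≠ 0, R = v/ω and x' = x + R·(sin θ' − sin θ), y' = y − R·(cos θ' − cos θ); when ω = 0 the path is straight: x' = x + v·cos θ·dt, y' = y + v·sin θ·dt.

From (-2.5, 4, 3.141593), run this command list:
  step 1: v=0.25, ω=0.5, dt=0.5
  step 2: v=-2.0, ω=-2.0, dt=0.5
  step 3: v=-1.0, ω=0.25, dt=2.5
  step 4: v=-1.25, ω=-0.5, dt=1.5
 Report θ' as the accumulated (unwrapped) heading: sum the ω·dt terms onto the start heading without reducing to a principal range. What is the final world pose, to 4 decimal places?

step 1: θ'=3.3916 (R=0.5000) → pose (-2.6237, 3.9845, 3.3916)
step 2: θ'=2.3916 (R=1.0000) → pose (-1.6947, 3.7472, 2.3916)
step 3: θ'=3.0166 (R=-4.0000) → pose (0.5332, 2.7052, 3.0166)
step 4: θ'=2.2666 (R=2.5000) → pose (2.1404, 1.8272, 2.2666)

(2.1404, 1.8272, 2.2666)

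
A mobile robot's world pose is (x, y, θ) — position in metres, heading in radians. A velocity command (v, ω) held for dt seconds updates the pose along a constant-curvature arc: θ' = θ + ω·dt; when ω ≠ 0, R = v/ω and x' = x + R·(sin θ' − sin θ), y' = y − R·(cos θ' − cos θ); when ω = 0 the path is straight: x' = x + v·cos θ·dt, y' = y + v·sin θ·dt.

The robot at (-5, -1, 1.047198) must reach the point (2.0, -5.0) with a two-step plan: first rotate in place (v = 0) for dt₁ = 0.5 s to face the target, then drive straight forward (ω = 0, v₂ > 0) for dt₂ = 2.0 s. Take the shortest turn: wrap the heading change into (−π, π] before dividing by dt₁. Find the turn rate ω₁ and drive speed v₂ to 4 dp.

ω₁ = -3.1327, v₂ = 4.0311

heading to target = atan2(-5−-1, 2−-5) = -0.5191
Δθ = wrap(-0.5191 − 1.0472) = -1.5663; ω₁ = Δθ/dt₁ = -3.1327
distance = √((2−-5)² + (-5−-1)²) = 8.0623; v₂ = distance/dt₂ = 4.0311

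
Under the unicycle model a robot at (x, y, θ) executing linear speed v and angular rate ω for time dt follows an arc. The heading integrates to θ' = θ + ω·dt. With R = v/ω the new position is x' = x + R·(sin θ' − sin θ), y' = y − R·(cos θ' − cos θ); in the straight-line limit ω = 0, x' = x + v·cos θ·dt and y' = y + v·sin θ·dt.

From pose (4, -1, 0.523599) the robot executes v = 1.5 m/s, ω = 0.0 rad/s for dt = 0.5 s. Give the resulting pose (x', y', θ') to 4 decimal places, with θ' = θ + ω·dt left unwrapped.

θ' = 0.5236 + 0.0·0.5 = 0.5236
ω = 0 → straight: x' = 4 + 1.5·cos(0.5236)·0.5 = 4.6495
y' = -1 + 1.5·sin(0.5236)·0.5 = -0.6250

(4.6495, -0.6250, 0.5236)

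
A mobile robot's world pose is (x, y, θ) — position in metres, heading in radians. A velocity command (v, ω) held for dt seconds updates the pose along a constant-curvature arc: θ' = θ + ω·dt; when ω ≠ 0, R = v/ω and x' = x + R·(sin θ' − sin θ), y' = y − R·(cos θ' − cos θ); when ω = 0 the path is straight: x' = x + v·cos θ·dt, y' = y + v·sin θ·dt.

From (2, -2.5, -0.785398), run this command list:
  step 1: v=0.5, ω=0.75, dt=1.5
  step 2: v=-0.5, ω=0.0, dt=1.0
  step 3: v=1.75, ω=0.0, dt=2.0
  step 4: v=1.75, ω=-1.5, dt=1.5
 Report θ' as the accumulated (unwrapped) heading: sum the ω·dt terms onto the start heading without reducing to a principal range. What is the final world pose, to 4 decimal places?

(7.0108, -3.1465, -1.9104)

step 1: θ'=0.3396 (R=0.6667) → pose (2.6935, -2.6572, 0.3396)
step 2: θ'=0.3396 (straight) → pose (2.2220, -2.8237, 0.3396)
step 3: θ'=0.3396 (straight) → pose (5.5221, -1.6579, 0.3396)
step 4: θ'=-1.9104 (R=-1.1667) → pose (7.0108, -3.1465, -1.9104)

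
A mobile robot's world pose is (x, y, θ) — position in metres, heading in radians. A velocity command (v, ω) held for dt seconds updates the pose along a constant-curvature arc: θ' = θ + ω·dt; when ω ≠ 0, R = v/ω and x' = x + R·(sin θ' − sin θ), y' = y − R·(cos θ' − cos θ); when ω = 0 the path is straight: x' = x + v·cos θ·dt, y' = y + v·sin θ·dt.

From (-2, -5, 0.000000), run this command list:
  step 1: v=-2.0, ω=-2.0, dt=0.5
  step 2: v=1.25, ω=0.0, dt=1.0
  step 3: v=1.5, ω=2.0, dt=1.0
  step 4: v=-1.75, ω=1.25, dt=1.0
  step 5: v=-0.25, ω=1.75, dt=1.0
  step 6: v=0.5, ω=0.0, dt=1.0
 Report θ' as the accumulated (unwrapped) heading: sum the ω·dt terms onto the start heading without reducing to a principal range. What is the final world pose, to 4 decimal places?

(-0.9227, -7.6100, 4.0000)

step 1: θ'=-1.0000 (R=1.0000) → pose (-2.8415, -4.5403, -1.0000)
step 2: θ'=-1.0000 (straight) → pose (-2.1661, -5.5921, -1.0000)
step 3: θ'=1.0000 (R=0.7500) → pose (-0.9039, -5.5921, 1.0000)
step 4: θ'=2.2500 (R=-1.4000) → pose (-0.8151, -7.2280, 2.2500)
step 5: θ'=4.0000 (R=-0.1429) → pose (-0.5959, -7.2316, 4.0000)
step 6: θ'=4.0000 (straight) → pose (-0.9227, -7.6100, 4.0000)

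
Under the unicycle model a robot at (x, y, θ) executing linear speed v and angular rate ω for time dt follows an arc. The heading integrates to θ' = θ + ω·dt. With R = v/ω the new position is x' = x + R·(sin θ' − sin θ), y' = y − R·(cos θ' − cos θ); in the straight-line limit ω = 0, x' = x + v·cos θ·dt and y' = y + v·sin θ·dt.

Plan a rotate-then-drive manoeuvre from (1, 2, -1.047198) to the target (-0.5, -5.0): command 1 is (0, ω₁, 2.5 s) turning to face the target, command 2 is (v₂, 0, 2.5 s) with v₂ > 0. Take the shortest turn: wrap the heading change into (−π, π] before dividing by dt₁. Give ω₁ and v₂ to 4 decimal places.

heading to target = atan2(-5−2, -0.5−1) = -1.7819
Δθ = wrap(-1.7819 − -1.0472) = -0.7347; ω₁ = Δθ/dt₁ = -0.2939
distance = √((-0.5−1)² + (-5−2)²) = 7.1589; v₂ = distance/dt₂ = 2.8636

ω₁ = -0.2939, v₂ = 2.8636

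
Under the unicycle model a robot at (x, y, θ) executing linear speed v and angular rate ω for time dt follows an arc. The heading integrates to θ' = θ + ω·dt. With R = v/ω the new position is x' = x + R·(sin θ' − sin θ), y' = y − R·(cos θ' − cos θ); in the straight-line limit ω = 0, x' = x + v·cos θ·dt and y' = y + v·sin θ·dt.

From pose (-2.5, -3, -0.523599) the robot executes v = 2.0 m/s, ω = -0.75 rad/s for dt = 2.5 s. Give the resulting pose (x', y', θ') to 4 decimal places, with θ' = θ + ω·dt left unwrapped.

θ' = -0.5236 + -0.75·2.5 = -2.3986
R = v/ω = 2.0/-0.75 = -2.6667
x' = -2.5 + -2.6667·(sin -2.3986 − sin -0.5236) = -2.0293
y' = -3 − -2.6667·(cos -2.3986 − cos -0.5236) = -7.2733

(-2.0293, -7.2733, -2.3986)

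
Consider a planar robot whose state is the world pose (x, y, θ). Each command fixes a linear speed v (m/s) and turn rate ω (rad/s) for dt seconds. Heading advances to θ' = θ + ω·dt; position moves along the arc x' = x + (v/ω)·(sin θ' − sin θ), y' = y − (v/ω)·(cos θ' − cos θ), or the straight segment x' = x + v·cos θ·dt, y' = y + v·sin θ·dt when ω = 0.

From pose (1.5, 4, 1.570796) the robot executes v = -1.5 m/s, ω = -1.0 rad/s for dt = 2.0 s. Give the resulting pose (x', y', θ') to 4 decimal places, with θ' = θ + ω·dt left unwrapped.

(-0.6242, 2.6361, -0.4292)

θ' = 1.5708 + -1.0·2.0 = -0.4292
R = v/ω = -1.5/-1.0 = 1.5000
x' = 1.5 + 1.5000·(sin -0.4292 − sin 1.5708) = -0.6242
y' = 4 − 1.5000·(cos -0.4292 − cos 1.5708) = 2.6361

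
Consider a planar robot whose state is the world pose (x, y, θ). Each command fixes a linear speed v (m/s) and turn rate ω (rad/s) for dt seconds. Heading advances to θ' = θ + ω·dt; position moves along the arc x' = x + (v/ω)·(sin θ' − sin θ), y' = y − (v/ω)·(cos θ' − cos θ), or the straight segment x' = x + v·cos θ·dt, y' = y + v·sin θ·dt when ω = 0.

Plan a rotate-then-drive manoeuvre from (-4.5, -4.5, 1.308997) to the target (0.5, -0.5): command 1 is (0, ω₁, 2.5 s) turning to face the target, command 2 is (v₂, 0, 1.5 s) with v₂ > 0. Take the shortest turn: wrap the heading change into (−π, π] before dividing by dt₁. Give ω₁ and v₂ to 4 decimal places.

heading to target = atan2(-0.5−-4.5, 0.5−-4.5) = 0.6747
Δθ = wrap(0.6747 − 1.3090) = -0.6343; ω₁ = Δθ/dt₁ = -0.2537
distance = √((0.5−-4.5)² + (-0.5−-4.5)²) = 6.4031; v₂ = distance/dt₂ = 4.2687

ω₁ = -0.2537, v₂ = 4.2687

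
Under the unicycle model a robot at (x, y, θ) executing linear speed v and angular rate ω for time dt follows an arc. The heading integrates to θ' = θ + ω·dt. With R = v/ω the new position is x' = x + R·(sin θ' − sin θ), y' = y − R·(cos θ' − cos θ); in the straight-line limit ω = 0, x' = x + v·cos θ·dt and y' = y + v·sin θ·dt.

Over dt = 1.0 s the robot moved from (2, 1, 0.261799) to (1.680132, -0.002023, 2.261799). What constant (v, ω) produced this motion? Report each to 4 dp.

Δθ = 2.261799 − 0.261799 = 2.000000
ω = Δθ/dt = 2.000000/1.0 = 2.0000
R = −Δy/(cos θ' − cos θ) = -0.6250
v = R·ω = -0.6250·2.0000 = -1.2500

v = -1.2500, ω = 2.0000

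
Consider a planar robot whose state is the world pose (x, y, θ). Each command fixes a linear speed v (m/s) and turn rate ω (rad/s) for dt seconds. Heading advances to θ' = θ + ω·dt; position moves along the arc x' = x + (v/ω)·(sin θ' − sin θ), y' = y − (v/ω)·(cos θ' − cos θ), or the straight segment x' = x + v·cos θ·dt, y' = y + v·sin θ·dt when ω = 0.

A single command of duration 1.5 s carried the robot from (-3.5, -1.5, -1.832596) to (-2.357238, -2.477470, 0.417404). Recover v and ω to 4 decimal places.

Δθ = 0.417404 − -1.832596 = 2.250000
ω = Δθ/dt = 2.250000/1.5 = 1.5000
R = Δx/(sin θ' − sin θ) = 0.8333
v = R·ω = 0.8333·1.5000 = 1.2500

v = 1.2500, ω = 1.5000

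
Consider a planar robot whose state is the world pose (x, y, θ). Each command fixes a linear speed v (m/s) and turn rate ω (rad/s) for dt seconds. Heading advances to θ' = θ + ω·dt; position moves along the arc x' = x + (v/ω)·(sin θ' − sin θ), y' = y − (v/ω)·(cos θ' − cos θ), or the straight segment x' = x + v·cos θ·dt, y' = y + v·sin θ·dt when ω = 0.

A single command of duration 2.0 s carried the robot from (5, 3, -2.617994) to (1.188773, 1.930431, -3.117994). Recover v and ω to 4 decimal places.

v = 2.0000, ω = -0.2500

Δθ = -3.117994 − -2.617994 = -0.500000
ω = Δθ/dt = -0.500000/2.0 = -0.2500
R = Δx/(sin θ' − sin θ) = -8.0000
v = R·ω = -8.0000·-0.2500 = 2.0000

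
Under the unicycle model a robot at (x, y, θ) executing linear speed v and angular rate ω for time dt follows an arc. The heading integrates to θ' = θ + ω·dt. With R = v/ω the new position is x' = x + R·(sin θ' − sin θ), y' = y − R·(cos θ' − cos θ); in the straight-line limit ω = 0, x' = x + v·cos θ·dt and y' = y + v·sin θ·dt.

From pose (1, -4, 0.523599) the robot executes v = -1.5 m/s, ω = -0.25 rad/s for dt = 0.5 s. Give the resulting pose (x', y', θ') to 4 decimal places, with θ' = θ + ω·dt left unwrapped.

(0.3288, -4.3335, 0.3986)

θ' = 0.5236 + -0.25·0.5 = 0.3986
R = v/ω = -1.5/-0.25 = 6.0000
x' = 1 + 6.0000·(sin 0.3986 − sin 0.5236) = 0.3288
y' = -4 − 6.0000·(cos 0.3986 − cos 0.5236) = -4.3335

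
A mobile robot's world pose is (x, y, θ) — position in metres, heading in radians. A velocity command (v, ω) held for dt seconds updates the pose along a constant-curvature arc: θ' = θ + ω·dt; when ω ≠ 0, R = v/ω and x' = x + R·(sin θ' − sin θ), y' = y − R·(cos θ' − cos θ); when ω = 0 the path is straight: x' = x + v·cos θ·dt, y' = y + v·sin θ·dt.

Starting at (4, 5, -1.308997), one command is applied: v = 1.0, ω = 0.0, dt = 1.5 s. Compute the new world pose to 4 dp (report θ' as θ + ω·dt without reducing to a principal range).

(4.3882, 3.5511, -1.3090)

θ' = -1.3090 + 0.0·1.5 = -1.3090
ω = 0 → straight: x' = 4 + 1.0·cos(-1.3090)·1.5 = 4.3882
y' = 5 + 1.0·sin(-1.3090)·1.5 = 3.5511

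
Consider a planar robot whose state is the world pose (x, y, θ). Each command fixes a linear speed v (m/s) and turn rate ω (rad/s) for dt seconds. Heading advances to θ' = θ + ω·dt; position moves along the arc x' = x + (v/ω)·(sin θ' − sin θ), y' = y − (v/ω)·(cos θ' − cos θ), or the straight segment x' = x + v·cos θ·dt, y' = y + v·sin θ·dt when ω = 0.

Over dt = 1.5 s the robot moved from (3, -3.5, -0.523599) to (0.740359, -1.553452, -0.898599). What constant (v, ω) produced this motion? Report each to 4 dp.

Δθ = -0.898599 − -0.523599 = -0.375000
ω = Δθ/dt = -0.375000/1.5 = -0.2500
R = Δx/(sin θ' − sin θ) = 8.0000
v = R·ω = 8.0000·-0.2500 = -2.0000

v = -2.0000, ω = -0.2500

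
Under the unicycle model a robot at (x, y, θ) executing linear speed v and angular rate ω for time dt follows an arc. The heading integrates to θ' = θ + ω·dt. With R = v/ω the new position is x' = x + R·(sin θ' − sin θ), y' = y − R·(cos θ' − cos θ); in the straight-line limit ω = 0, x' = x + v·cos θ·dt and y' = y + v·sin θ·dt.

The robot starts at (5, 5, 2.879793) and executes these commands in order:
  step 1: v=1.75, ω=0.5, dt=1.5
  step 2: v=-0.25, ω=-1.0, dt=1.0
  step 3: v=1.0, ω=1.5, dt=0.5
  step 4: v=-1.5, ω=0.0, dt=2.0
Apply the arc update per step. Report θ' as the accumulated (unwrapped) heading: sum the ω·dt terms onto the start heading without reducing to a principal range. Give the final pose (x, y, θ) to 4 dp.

step 1: θ'=3.6298 (R=3.5000) → pose (2.4525, 4.7104, 3.6298)
step 2: θ'=2.6298 (R=0.2500) → pose (2.6922, 4.7076, 2.6298)
step 3: θ'=3.3798 (R=0.6667) → pose (2.2084, 4.7742, 3.3798)
step 4: θ'=3.3798 (straight) → pose (5.1237, 5.4820, 3.3798)

(5.1237, 5.4820, 3.3798)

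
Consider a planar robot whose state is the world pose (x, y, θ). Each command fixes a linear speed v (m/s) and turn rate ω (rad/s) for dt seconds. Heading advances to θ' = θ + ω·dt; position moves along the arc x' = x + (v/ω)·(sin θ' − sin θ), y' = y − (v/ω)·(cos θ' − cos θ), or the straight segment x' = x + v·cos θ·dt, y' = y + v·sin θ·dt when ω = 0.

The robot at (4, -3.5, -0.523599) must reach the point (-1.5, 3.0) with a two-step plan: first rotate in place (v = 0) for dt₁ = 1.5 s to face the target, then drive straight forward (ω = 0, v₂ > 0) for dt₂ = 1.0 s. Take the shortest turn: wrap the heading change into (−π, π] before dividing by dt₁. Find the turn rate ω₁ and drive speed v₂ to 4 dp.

heading to target = atan2(3−-3.5, -1.5−4) = 2.2731
Δθ = wrap(2.2731 − -0.5236) = 2.7967; ω₁ = Δθ/dt₁ = 1.8644
distance = √((-1.5−4)² + (3−-3.5)²) = 8.5147; v₂ = distance/dt₂ = 8.5147

ω₁ = 1.8644, v₂ = 8.5147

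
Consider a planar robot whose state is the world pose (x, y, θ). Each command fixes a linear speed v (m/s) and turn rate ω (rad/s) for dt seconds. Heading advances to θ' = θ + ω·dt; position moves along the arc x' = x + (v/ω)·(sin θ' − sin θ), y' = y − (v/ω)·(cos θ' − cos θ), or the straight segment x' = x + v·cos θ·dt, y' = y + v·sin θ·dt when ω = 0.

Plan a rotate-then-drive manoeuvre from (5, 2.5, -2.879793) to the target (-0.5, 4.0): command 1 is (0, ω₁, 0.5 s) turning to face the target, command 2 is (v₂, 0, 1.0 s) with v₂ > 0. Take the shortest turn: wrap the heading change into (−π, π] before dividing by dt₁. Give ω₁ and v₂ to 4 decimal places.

ω₁ = -1.0561, v₂ = 5.7009

heading to target = atan2(4−2.5, -0.5−5) = 2.8753
Δθ = wrap(2.8753 − -2.8798) = -0.5281; ω₁ = Δθ/dt₁ = -1.0561
distance = √((-0.5−5)² + (4−2.5)²) = 5.7009; v₂ = distance/dt₂ = 5.7009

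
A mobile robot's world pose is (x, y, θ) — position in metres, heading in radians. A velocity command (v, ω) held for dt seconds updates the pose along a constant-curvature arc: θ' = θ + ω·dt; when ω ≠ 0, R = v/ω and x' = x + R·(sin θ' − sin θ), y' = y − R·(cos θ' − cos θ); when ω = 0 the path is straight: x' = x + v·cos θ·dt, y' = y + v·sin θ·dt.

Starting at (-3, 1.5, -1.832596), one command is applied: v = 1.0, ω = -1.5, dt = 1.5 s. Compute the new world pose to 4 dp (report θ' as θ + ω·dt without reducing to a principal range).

θ' = -1.8326 + -1.5·1.5 = -4.0826
R = v/ω = 1.0/-1.5 = -0.6667
x' = -3 + -0.6667·(sin -4.0826 − sin -1.8326) = -4.1827
y' = 1.5 − -0.6667·(cos -4.0826 − cos -1.8326) = 1.2799

(-4.1827, 1.2799, -4.0826)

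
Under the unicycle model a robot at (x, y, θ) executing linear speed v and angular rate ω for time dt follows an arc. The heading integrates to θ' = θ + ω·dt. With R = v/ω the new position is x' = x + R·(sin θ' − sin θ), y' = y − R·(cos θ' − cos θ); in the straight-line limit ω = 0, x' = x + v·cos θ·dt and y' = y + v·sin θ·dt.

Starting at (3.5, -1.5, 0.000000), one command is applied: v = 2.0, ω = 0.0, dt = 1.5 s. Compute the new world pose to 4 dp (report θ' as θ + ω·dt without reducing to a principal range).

(6.5000, -1.5000, 0.0000)

θ' = 0.0000 + 0.0·1.5 = 0.0000
ω = 0 → straight: x' = 3.5 + 2.0·cos(0.0000)·1.5 = 6.5000
y' = -1.5 + 2.0·sin(0.0000)·1.5 = -1.5000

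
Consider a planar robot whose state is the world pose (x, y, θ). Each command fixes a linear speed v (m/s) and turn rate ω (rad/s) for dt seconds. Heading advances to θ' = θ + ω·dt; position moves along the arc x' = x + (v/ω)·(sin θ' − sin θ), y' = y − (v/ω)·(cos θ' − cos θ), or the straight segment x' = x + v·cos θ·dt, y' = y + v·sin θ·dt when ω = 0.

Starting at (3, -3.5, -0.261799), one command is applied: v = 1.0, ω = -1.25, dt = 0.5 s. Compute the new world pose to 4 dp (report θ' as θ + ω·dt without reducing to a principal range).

θ' = -0.2618 + -1.25·0.5 = -0.8868
R = v/ω = 1.0/-1.25 = -0.8000
x' = 3 + -0.8000·(sin -0.8868 − sin -0.2618) = 3.4130
y' = -3.5 − -0.8000·(cos -0.8868 − cos -0.2618) = -3.7672

(3.4130, -3.7672, -0.8868)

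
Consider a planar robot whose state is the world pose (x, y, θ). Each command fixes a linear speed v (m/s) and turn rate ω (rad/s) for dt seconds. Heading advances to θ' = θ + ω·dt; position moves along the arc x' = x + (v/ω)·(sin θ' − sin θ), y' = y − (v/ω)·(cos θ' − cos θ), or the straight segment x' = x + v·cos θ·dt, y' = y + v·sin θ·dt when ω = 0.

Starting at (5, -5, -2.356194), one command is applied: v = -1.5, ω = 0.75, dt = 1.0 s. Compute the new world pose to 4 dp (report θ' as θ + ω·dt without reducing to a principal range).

(5.5845, -3.6566, -1.6062)

θ' = -2.3562 + 0.75·1.0 = -1.6062
R = v/ω = -1.5/0.75 = -2.0000
x' = 5 + -2.0000·(sin -1.6062 − sin -2.3562) = 5.5845
y' = -5 − -2.0000·(cos -1.6062 − cos -2.3562) = -3.6566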